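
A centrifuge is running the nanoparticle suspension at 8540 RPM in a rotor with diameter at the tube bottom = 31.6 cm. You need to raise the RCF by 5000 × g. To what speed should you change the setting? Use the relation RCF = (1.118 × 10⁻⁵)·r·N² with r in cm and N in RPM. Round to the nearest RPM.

r = 31.6 / 2 = 15.8 cm
Current RCF = 1.118 × 10⁻⁵ × 15.8 × (8540)² = 1.118 × 10⁻⁵ × 15.8 × 72,931,600 ≈ 12,882.9 × g
Target RCF = 12,882.9 + 5,000 = 17,882.9 × g
N² = 17,882.9 / (17.6644 × 10⁻⁵) = 101,236,951
N ≈ √101,236,951 ≈ 10,061.7

N₂ ≈ 10062 RPM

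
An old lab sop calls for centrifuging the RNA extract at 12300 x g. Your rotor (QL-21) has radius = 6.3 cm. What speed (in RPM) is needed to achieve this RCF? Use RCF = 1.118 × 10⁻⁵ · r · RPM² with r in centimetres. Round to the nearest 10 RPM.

N ≈ 13210 RPM

12,300 = 1.118 × 10⁻⁵ × 6.3 × N²
N² = 12,300 / (7.0434 × 10⁻⁵) = 174,631,570
N ≈ √174,631,570 ≈ 13,214.8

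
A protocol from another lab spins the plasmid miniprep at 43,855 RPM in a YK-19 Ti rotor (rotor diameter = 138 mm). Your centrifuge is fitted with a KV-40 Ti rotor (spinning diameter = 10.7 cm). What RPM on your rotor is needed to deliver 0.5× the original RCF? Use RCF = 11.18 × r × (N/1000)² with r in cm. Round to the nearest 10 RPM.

35220 RPM

Original rotor: r = 138 mm / 2 = 69 mm = 6.9 cm
RCF = 11.18 × r × (N/1000)²
RCF_original = 11.18 × 6.9 × (43.855)² = 11.18 × 6.9 × 1,923.261025 ≈ 148,364.2 × g
Target RCF = 0.5 × 148,364.2 ≈ 74,182.1 × g
Your rotor: r = 10.7 / 2 = 5.35 cm
74,182.1 = 11.18 × 5.35 × (N/1000)²
(N/1000)² = 74,182.1 / 59.813 = 1240.234
N = 1000 × √1240.234 ≈ 35,217.0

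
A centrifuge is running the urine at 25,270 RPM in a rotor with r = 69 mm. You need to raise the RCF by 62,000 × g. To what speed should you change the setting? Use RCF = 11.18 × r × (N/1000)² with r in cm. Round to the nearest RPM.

≈ 37977 RPM

r = 69 mm = 6.9 cm
Current RCF = 11.18 × 6.9 × (25.27)² = 11.18 × 6.9 × 638.5729 ≈ 49,260.8 × g
Target RCF = 49,260.8 + 62,000 = 111,260.8 × g
(N/1000)² = 111,260.8 / 77.142 = 1442.286
N = 1000 × √1442.286 ≈ 37,977.4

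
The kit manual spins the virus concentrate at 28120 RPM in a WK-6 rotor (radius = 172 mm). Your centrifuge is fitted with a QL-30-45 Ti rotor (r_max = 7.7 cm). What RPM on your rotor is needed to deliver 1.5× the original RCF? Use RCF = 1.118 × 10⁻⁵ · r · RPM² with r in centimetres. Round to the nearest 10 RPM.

Original rotor: r = 172 mm = 17.2 cm
RCF_original = 1.118 × 10⁻⁵ × 17.2 × (28120)² = 1.118 × 10⁻⁵ × 17.2 × 790,734,400 ≈ 152,055.1 × g
Target RCF = 1.5 × 152,055.1 ≈ 228,082.7 × g
228,082.7 = 1.118 × 10⁻⁵ × 7.7 × N²
N² = 228,082.7 / (8.6086 × 10⁻⁵) = 2,649,474,944
N ≈ √2,649,474,944 ≈ 51,473.1

51470 RPM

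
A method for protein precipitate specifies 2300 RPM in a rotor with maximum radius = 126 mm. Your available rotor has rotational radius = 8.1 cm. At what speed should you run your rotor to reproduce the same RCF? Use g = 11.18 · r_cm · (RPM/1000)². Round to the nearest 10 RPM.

≈ 2870 RPM

Original rotor: r = 126 mm = 12.6 cm
RCF_original = 11.18 × 12.6 × (2.3)² = 11.18 × 12.6 × 5.29 ≈ 745.2 × g
745.2 = 11.18 × 8.1 × (N/1000)²
(N/1000)² = 745.2 / 90.558 = 8.22898
N = 1000 × √8.22898 ≈ 2,868.6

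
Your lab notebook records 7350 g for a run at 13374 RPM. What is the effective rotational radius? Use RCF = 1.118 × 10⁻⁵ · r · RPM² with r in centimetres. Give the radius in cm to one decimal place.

7350 = 1.118 × 10⁻⁵ × r × (13374)²
r = 7350 / (1.118 × 10⁻⁵ × 178,863,876) = 7350 / 1999.698 ≈ 3.676 cm

r ≈ 3.7 cm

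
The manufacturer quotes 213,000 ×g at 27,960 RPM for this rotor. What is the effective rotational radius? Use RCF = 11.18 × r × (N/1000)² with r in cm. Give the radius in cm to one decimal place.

RCF = 11.18 × r × (N/1000)²
213000 = 11.18 × r × (27.96)²
r = 213000 / (11.18 × 781.7616) = 213000 / 8740.095 ≈ 24.370 cm

r ≈ 24.4 cm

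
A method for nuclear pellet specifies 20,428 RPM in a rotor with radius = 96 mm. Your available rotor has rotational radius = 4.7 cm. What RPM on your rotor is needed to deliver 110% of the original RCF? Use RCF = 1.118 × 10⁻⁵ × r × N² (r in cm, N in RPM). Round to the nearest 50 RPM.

30600 RPM

Original rotor: r = 96 mm = 9.6 cm
RCF = 1.118 × 10⁻⁵ × r × N²
RCF_original = 1.118 × 10⁻⁵ × 9.6 × (20428)² = 1.118 × 10⁻⁵ × 9.6 × 417,303,184 ≈ 44,788.3 × g
Target RCF = 1.1 × 44,788.3 ≈ 49,267.1 × g
49,267.1 = 1.118 × 10⁻⁵ × 4.7 × N²
N² = 49,267.1 / (5.2546 × 10⁻⁵) = 937,599,437
N ≈ √937,599,437 ≈ 30,620.2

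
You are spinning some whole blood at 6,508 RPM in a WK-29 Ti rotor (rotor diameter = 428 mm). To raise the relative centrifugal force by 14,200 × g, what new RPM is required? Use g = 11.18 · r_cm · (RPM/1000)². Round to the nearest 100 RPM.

≈ 10100 RPM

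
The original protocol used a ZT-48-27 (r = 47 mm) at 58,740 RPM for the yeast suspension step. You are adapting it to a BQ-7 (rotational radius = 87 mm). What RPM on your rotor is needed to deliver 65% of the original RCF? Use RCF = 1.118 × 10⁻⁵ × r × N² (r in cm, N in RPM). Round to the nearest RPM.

34808 RPM

Original rotor: r = 47 mm = 4.7 cm
RCF = 1.118 × 10⁻⁵ × r × N²
RCF_original = 1.118 × 10⁻⁵ × 4.7 × (58740)² = 1.118 × 10⁻⁵ × 4.7 × 3,450,387,600 ≈ 181,304.1 × g
Target RCF = 0.65 × 181,304.1 ≈ 117,847.7 × g
Your rotor: r = 87 mm = 8.7 cm
117,847.7 = 1.118 × 10⁻⁵ × 8.7 × N²
N² = 117,847.7 / (9.7266 × 10⁻⁵) = 1,211,602,204
N ≈ √1,211,602,204 ≈ 34,808.1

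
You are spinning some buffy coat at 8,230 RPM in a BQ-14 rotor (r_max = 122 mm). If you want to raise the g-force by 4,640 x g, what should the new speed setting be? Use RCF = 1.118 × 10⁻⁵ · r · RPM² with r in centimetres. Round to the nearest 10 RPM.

r = 122 mm = 12.2 cm
Current RCF = 1.118 × 10⁻⁵ × 12.2 × (8230)² = 1.118 × 10⁻⁵ × 12.2 × 67,732,900 ≈ 9,238.5 × g
Target RCF = 9,238.5 + 4,640 = 13,878.5 × g
N² = 13,878.5 / (13.6396 × 10⁻⁵) = 101,751,518
N ≈ √101,751,518 ≈ 10,087.2

10090 RPM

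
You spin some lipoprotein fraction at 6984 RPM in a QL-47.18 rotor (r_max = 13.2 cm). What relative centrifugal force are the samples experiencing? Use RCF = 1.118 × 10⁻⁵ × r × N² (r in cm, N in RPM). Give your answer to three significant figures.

RCF = 1.118 × 10⁻⁵ × r × N²
RCF = 1.118 × 10⁻⁵ × 13.2 × (6984)² = 1.118 × 10⁻⁵ × 13.2 × 48,776,256 ≈ 7,198.2 × g

7200 × g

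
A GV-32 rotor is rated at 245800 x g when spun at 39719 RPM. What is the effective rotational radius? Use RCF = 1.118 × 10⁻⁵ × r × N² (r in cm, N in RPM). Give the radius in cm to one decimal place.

RCF = 1.118 × 10⁻⁵ × r × N²
245800 = 1.118 × 10⁻⁵ × r × (39719)²
r = 245800 / (1.118 × 10⁻⁵ × 1,577,598,961) = 245800 / 17637.56 ≈ 13.936 cm

13.9 cm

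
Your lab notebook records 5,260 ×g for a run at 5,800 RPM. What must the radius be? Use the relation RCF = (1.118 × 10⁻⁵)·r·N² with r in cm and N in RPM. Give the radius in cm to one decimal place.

≈ 14.0 cm

RCF = 1.118 × 10⁻⁵ × r × N²
5260 = 1.118 × 10⁻⁵ × r × (5800)²
r = 5260 / (1.118 × 10⁻⁵ × 33,640,000) = 5260 / 376.0952 ≈ 13.986 cm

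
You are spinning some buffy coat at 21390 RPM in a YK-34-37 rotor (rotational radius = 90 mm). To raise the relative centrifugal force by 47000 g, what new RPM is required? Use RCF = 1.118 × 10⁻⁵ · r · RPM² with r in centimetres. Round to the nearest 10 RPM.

r = 90 mm = 9.0 cm
Current RCF = 1.118 × 10⁻⁵ × 9 × (21390)² = 1.118 × 10⁻⁵ × 9 × 457,532,100 ≈ 46,036.9 × g
Target RCF = 46,036.9 + 47,000 = 93,036.9 × g
N² = 93,036.9 / (10.062 × 10⁻⁵) = 924,636,255
N ≈ √924,636,255 ≈ 30,407.8

30410 RPM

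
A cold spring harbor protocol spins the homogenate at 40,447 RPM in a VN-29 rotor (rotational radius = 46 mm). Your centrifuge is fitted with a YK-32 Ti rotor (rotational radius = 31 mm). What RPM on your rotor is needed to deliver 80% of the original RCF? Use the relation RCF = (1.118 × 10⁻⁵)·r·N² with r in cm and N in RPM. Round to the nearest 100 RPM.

44100 RPM

Original rotor: r = 46 mm = 4.6 cm
RCF_original = 1.118 × 10⁻⁵ × 4.6 × (40447)² = 1.118 × 10⁻⁵ × 4.6 × 1,635,959,809 ≈ 84,134.1 × g
Target RCF = 0.8 × 84,134.1 ≈ 67,307.3 × g
Your rotor: r = 31 mm = 3.1 cm
67,307.3 = 1.118 × 10⁻⁵ × 3.1 × N²
N² = 67,307.3 / (3.4658 × 10⁻⁵) = 1,942,042,241
N ≈ √1,942,042,241 ≈ 44,068.6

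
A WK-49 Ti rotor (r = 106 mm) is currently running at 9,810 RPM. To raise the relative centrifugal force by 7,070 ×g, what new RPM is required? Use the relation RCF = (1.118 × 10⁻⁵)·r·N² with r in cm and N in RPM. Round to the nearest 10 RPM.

≈ 12490 RPM

r = 106 mm = 10.6 cm
Current RCF = 1.118 × 10⁻⁵ × 10.6 × (9810)² = 1.118 × 10⁻⁵ × 10.6 × 96,236,100 ≈ 11,404.7 × g
Target RCF = 11,404.7 + 7,070 = 18,474.7 × g
N² = 18,474.7 / (11.8508 × 10⁻⁵) = 155,894,117
N ≈ √155,894,117 ≈ 12,485.8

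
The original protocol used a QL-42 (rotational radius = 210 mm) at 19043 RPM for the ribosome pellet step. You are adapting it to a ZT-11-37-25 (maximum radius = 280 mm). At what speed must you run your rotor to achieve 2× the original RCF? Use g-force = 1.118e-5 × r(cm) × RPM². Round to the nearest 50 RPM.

23300 RPM

Original rotor: r = 210 mm = 21.0 cm
RCF = 1.118 × 10⁻⁵ × r × N²
RCF_original = 1.118 × 10⁻⁵ × 21 × (19043)² = 1.118 × 10⁻⁵ × 21 × 362,635,849 ≈ 85,139.6 × g
Target RCF = 2 × 85,139.6 ≈ 170,279.2 × g
Your rotor: r = 280 mm = 28.0 cm
170,279.2 = 1.118 × 10⁻⁵ × 28 × N²
N² = 170,279.2 / (31.304 × 10⁻⁵) = 543,953,488
N ≈ √543,953,488 ≈ 23,322.8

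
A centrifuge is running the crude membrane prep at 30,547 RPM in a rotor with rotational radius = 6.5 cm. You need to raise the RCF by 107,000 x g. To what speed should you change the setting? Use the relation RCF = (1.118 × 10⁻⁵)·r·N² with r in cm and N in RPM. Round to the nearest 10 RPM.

≈ 49050 RPM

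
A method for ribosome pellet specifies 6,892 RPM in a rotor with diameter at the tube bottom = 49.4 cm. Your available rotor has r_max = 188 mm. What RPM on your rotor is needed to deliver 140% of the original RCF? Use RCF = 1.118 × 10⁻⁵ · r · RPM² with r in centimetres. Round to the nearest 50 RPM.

Original rotor: r = 49.4 / 2 = 24.7 cm
RCF_original = 1.118 × 10⁻⁵ × 24.7 × (6892)² = 1.118 × 10⁻⁵ × 24.7 × 47,499,664 ≈ 13,116.8 × g
Target RCF = 1.4 × 13,116.8 ≈ 18,363.5 × g
Your rotor: r = 188 mm = 18.8 cm
18,363.5 = 1.118 × 10⁻⁵ × 18.8 × N²
N² = 18,363.5 / (21.0184 × 10⁻⁵) = 87,368,686
N ≈ √87,368,686 ≈ 9,347.1

≈ 9350 RPM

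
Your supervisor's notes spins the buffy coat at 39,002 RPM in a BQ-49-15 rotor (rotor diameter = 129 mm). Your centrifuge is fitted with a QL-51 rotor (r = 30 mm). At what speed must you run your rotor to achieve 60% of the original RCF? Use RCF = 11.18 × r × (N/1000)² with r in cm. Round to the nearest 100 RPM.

Original rotor: r = 129 mm / 2 = 64.5 mm = 6.45 cm
RCF = 11.18 × r × (N/1000)²
RCF_original = 11.18 × 6.45 × (39.002)² = 11.18 × 6.45 × 1,521.156004 ≈ 109,692.1 × g
Target RCF = 0.6 × 109,692.1 ≈ 65,815.3 × g
Your rotor: r = 30 mm = 3.0 cm
65,815.3 = 11.18 × 3 × (N/1000)²
(N/1000)² = 65,815.3 / 33.54 = 1962.293
N = 1000 × √1962.293 ≈ 44,297.8

≈ 44300 RPM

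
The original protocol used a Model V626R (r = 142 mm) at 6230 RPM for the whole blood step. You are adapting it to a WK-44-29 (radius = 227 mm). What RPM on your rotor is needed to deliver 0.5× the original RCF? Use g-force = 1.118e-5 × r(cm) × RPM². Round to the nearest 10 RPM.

Original rotor: r = 142 mm = 14.2 cm
RCF_original = 1.118 × 10⁻⁵ × 14.2 × (6230)² = 1.118 × 10⁻⁵ × 14.2 × 38,812,900 ≈ 6,161.8 × g
Target RCF = 0.5 × 6,161.8 ≈ 3,080.9 × g
Your rotor: r = 227 mm = 22.7 cm
3,080.9 = 1.118 × 10⁻⁵ × 22.7 × N²
N² = 3,080.9 / (25.3786 × 10⁻⁵) = 12,139,756
N ≈ √12,139,756 ≈ 3,484.2

≈ 3480 RPM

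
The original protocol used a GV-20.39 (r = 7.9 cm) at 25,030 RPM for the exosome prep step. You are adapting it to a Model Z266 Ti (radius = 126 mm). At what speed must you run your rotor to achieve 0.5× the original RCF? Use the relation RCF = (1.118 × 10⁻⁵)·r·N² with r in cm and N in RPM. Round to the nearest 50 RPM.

RCF = 1.118 × 10⁻⁵ × r × N²
RCF_original = 1.118 × 10⁻⁵ × 7.9 × (25030)² = 1.118 × 10⁻⁵ × 7.9 × 626,500,900 ≈ 55,333.8 × g
Target RCF = 0.5 × 55,333.8 ≈ 27,666.9 × g
Your rotor: r = 126 mm = 12.6 cm
27,666.9 = 1.118 × 10⁻⁵ × 12.6 × N²
N² = 27,666.9 / (14.0868 × 10⁻⁵) = 196,403,016
N ≈ √196,403,016 ≈ 14,014.4

≈ 14000 RPM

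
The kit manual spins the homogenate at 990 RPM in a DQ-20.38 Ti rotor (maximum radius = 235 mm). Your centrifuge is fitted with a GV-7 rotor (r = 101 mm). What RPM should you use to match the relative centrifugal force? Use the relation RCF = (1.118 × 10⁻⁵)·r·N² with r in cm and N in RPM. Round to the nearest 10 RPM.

Original rotor: r = 235 mm = 23.5 cm
RCF_original = 1.118 × 10⁻⁵ × 23.5 × (990)² = 1.118 × 10⁻⁵ × 23.5 × 980,100 ≈ 257.5 × g
Your rotor: r = 101 mm = 10.1 cm
257.5 = 1.118 × 10⁻⁵ × 10.1 × N²
N² = 257.5 / (11.2918 × 10⁻⁵) = 2,280,416
N ≈ √2,280,416 ≈ 1,510.1

≈ 1510 RPM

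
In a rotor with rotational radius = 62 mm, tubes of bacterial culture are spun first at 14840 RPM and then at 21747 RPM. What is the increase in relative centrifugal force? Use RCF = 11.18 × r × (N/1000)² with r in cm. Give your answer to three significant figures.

17500 x g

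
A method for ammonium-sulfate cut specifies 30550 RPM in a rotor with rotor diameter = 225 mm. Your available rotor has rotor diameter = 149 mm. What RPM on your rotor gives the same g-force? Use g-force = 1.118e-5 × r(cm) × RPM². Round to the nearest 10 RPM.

Original rotor: r = 225 mm / 2 = 112.5 mm = 11.25 cm
RCF = 1.118 × 10⁻⁵ × r × N²
RCF_original = 1.118 × 10⁻⁵ × 11.25 × (30550)² = 1.118 × 10⁻⁵ × 11.25 × 933,302,500 ≈ 117,386.1 × g
Your rotor: r = 149 mm / 2 = 74.5 mm = 7.45 cm
117,386.1 = 1.118 × 10⁻⁵ × 7.45 × N²
N² = 117,386.1 / (8.3291 × 10⁻⁵) = 1,409,349,149
N ≈ √1,409,349,149 ≈ 37,541.3

≈ 37540 RPM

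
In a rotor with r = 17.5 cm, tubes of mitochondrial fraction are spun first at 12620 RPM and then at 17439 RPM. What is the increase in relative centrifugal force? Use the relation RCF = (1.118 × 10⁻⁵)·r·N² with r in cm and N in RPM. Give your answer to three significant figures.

≈ 28300 x g

RCF₁ = 1.118 × 10⁻⁵ × 17.5 × (12620)² = 1.118 × 10⁻⁵ × 17.5 × 159,264,400 ≈ 31,160.1 × g
RCF₂ = 1.118 × 10⁻⁵ × 17.5 × (17439)² = 1.118 × 10⁻⁵ × 17.5 × 304,118,721 ≈ 59,500.8 × g
Increase = 59,500.8 − 31,160.1 = 28,340.7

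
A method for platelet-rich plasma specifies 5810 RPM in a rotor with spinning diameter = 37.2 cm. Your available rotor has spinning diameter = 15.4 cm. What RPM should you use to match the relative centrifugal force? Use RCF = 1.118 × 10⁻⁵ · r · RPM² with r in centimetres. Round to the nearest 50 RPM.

Original rotor: r = 37.2 / 2 = 18.6 cm
RCF = 1.118 × 10⁻⁵ × r × N²
RCF_original = 1.118 × 10⁻⁵ × 18.6 × (5810)² = 1.118 × 10⁻⁵ × 18.6 × 33,756,100 ≈ 7,019.5 × g
Your rotor: r = 15.4 / 2 = 7.7 cm
7,019.5 = 1.118 × 10⁻⁵ × 7.7 × N²
N² = 7,019.5 / (8.6086 × 10⁻⁵) = 81,540,552
N ≈ √81,540,552 ≈ 9,030.0

≈ 9050 RPM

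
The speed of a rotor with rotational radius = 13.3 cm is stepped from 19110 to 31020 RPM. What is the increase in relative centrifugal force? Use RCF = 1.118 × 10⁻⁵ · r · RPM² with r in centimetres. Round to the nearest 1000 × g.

RCF₁ = 1.118 × 10⁻⁵ × 13.3 × (19110)² = 1.118 × 10⁻⁵ × 13.3 × 365,192,100 ≈ 54,301.9 × g
RCF₂ = 1.118 × 10⁻⁵ × 13.3 × (31020)² = 1.118 × 10⁻⁵ × 13.3 × 962,240,400 ≈ 143,079.4 × g
Increase = 143,079.4 − 54,301.9 = 88,777.5

≈ 89000 ×g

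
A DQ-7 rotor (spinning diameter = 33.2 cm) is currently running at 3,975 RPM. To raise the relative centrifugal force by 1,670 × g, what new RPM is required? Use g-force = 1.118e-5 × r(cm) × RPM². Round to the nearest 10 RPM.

r = 33.2 / 2 = 16.6 cm
Current RCF = 1.118 × 10⁻⁵ × 16.6 × (3975)² = 1.118 × 10⁻⁵ × 16.6 × 15,800,625 ≈ 2,932.4 × g
Target RCF = 2,932.4 + 1,670 = 4,602.4 × g
N² = 4,602.4 / (18.5588 × 10⁻⁵) = 24,799,017
N ≈ √24,799,017 ≈ 4,979.9

N₂ ≈ 4980 RPM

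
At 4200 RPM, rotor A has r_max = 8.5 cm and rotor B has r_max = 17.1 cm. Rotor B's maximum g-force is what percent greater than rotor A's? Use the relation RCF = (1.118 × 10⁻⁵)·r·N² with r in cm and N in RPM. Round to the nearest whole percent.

At equal RPM, RCF scales linearly with r: ratio = 17.1 / 8.5 = 2.0118.
So rotor B delivers 101.2% more g-force.

101%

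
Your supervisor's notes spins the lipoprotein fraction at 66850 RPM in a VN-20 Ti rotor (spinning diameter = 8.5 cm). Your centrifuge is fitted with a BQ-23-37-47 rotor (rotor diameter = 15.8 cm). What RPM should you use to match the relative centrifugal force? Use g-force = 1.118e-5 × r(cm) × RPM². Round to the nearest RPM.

≈ 49032 RPM

Original rotor: r = 8.5 / 2 = 4.25 cm
RCF_original = 1.118 × 10⁻⁵ × 4.25 × (66850)² = 1.118 × 10⁻⁵ × 4.25 × 4,468,922,500 ≈ 212,340.9 × g
Your rotor: r = 15.8 / 2 = 7.9 cm
212,340.9 = 1.118 × 10⁻⁵ × 7.9 × N²
N² = 212,340.9 / (8.8322 × 10⁻⁵) = 2,404,167,705
N ≈ √2,404,167,705 ≈ 49,032.3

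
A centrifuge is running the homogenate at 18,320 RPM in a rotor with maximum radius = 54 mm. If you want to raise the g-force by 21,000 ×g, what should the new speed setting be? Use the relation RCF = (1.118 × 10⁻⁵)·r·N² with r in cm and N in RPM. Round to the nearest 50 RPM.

26150 RPM

r = 54 mm = 5.4 cm
Current RCF = 1.118 × 10⁻⁵ × 5.4 × (18320)² = 1.118 × 10⁻⁵ × 5.4 × 335,622,400 ≈ 20,262.2 × g
Target RCF = 20,262.2 + 21,000 = 41,262.2 × g
N² = 41,262.2 / (6.0372 × 10⁻⁵) = 683,465,845
N ≈ √683,465,845 ≈ 26,143.2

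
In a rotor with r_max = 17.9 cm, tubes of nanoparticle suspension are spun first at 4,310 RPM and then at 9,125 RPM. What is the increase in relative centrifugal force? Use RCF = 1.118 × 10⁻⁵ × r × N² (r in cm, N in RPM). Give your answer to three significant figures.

RCF₁ = 1.118 × 10⁻⁵ × 17.9 × (4310)² = 1.118 × 10⁻⁵ × 17.9 × 18,576,100 ≈ 3,717.5 × g
RCF₂ = 1.118 × 10⁻⁵ × 17.9 × (9125)² = 1.118 × 10⁻⁵ × 17.9 × 83,265,625 ≈ 16,663.3 × g
Increase = 16,663.3 − 3,717.5 = 12,945.8

12900 x g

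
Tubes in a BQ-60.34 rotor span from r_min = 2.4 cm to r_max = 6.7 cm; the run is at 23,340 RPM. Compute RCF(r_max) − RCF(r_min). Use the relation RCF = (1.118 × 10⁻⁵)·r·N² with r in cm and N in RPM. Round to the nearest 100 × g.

RCF_max = 1.118 × 10⁻⁵ × 6.7 × (23340)² = 1.118 × 10⁻⁵ × 6.7 × 544,755,600 ≈ 40,805.5 × g
RCF_min = 1.118 × 10⁻⁵ × 2.4 × (23340)² = 1.118 × 10⁻⁵ × 2.4 × 544,755,600 ≈ 14,616.9 × g
ΔRCF = 40,805.5 − 14,616.9 = 26,188.6

≈ 26200 ×g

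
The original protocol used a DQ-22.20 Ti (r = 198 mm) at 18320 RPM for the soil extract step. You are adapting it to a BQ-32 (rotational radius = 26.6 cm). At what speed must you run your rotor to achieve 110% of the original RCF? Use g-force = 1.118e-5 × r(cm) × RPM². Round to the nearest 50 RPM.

Original rotor: r = 198 mm = 19.8 cm
RCF_original = 1.118 × 10⁻⁵ × 19.8 × (18320)² = 1.118 × 10⁻⁵ × 19.8 × 335,622,400 ≈ 74,294.7 × g
Target RCF = 1.1 × 74,294.7 ≈ 81,724.2 × g
81,724.2 = 1.118 × 10⁻⁵ × 26.6 × N²
N² = 81,724.2 / (29.7388 × 10⁻⁵) = 274,806,650
N ≈ √274,806,650 ≈ 16,577.3

16600 RPM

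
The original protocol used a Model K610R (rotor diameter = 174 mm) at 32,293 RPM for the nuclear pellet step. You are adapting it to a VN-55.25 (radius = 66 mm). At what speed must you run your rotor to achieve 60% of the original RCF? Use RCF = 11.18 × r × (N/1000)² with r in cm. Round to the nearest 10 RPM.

28720 RPM

Original rotor: r = 174 mm / 2 = 87 mm = 8.7 cm
RCF = 11.18 × r × (N/1000)²
RCF_original = 11.18 × 8.7 × (32.293)² = 11.18 × 8.7 × 1,042.837849 ≈ 101,432.7 × g
Target RCF = 0.6 × 101,432.7 ≈ 60,859.6 × g
Your rotor: r = 66 mm = 6.6 cm
60,859.6 = 11.18 × 6.6 × (N/1000)²
(N/1000)² = 60,859.6 / 73.788 = 824.7899
N = 1000 × √824.7899 ≈ 28,719.2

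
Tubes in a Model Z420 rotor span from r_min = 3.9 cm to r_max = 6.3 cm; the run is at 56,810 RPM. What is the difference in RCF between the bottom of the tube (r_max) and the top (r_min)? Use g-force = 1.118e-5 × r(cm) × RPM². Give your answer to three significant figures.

86600 × g

RCF_max = 1.118 × 10⁻⁵ × 6.3 × (56810)² = 1.118 × 10⁻⁵ × 6.3 × 3,227,376,100 ≈ 227,317 × g
RCF_min = 1.118 × 10⁻⁵ × 3.9 × (56810)² = 1.118 × 10⁻⁵ × 3.9 × 3,227,376,100 ≈ 140,720.1 × g
ΔRCF = 227,317 − 140,720.1 = 86,596.9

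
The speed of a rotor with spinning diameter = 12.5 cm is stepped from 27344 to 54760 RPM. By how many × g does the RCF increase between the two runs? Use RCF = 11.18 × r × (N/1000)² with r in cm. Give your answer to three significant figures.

157000 × g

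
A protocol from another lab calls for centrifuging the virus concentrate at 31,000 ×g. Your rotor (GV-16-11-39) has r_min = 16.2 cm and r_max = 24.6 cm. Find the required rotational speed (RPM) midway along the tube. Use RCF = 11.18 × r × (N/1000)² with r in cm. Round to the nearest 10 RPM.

r_avg = (16.2 + 24.6) / 2 = 20.4 cm
RCF = 11.18 × r × (N/1000)²
31,000 = 11.18 × 20.4 × (N/1000)²
(N/1000)² = 31,000 / 228.072 = 135.922
N = 1000 × √135.922 ≈ 11,658.6

N ≈ 11660 RPM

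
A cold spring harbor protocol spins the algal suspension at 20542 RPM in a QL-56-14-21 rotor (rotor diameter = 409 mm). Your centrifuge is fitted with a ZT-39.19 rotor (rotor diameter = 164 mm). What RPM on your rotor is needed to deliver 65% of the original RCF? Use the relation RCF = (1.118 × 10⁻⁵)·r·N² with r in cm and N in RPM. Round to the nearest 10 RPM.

Original rotor: r = 409 mm / 2 = 204.5 mm = 20.45 cm
RCF_original = 1.118 × 10⁻⁵ × 20.45 × (20542)² = 1.118 × 10⁻⁵ × 20.45 × 421,973,764 ≈ 96,476.3 × g
Target RCF = 0.65 × 96,476.3 ≈ 62,709.6 × g
Your rotor: r = 164 mm / 2 = 82 mm = 8.2 cm
62,709.6 = 1.118 × 10⁻⁵ × 8.2 × N²
N² = 62,709.6 / (9.1676 × 10⁻⁵) = 684,035,080
N ≈ √684,035,080 ≈ 26,154.1

26150 RPM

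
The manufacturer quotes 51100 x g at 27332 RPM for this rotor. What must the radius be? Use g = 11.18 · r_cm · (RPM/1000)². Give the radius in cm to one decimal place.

RCF = 11.18 × r × (N/1000)²
51100 = 11.18 × r × (27.332)²
r = 51100 / (11.18 × 747.038224) = 51100 / 8351.887 ≈ 6.118 cm

6.1 cm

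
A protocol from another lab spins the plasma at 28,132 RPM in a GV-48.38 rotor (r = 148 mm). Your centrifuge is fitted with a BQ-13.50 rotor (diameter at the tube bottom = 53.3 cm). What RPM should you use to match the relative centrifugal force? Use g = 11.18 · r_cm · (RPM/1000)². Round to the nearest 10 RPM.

Original rotor: r = 148 mm = 14.8 cm
RCF_original = 11.18 × 14.8 × (28.132)² = 11.18 × 14.8 × 791.409424 ≈ 130,949.8 × g
Your rotor: r = 53.3 / 2 = 26.65 cm
130,949.8 = 11.18 × 26.65 × (N/1000)²
(N/1000)² = 130,949.8 / 297.947 = 439.507
N = 1000 × √439.507 ≈ 20,964.4

20960 RPM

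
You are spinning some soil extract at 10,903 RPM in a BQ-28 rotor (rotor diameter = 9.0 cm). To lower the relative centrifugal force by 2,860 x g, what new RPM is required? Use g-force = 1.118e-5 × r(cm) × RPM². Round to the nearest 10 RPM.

≈ 7880 RPM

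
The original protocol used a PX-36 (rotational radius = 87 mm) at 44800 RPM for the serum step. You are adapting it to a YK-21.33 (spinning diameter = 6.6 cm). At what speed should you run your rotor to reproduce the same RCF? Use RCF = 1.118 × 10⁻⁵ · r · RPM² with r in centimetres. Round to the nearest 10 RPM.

72740 RPM

Original rotor: r = 87 mm = 8.7 cm
RCF = 1.118 × 10⁻⁵ × r × N²
RCF_original = 1.118 × 10⁻⁵ × 8.7 × (44800)² = 1.118 × 10⁻⁵ × 8.7 × 2,007,040,000 ≈ 195,216.8 × g
Your rotor: r = 6.6 / 2 = 3.3 cm
195,216.8 = 1.118 × 10⁻⁵ × 3.3 × N²
N² = 195,216.8 / (3.6894 × 10⁻⁵) = 5,291,288,556
N ≈ √5,291,288,556 ≈ 72,741.2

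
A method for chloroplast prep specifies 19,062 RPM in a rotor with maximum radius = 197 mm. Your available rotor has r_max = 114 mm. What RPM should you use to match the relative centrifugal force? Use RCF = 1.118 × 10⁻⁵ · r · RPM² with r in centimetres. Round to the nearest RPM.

Original rotor: r = 197 mm = 19.7 cm
RCF_original = 1.118 × 10⁻⁵ × 19.7 × (19062)² = 1.118 × 10⁻⁵ × 19.7 × 363,359,844 ≈ 80,028.6 × g
Your rotor: r = 114 mm = 11.4 cm
80,028.6 = 1.118 × 10⁻⁵ × 11.4 × N²
N² = 80,028.6 / (12.7452 × 10⁻⁵) = 627,911,684
N ≈ √627,911,684 ≈ 25,058.2

≈ 25058 RPM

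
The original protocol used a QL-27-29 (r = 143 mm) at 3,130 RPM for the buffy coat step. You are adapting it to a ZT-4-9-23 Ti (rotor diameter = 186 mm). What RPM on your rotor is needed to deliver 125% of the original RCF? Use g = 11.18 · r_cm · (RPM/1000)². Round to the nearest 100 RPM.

≈ 4300 RPM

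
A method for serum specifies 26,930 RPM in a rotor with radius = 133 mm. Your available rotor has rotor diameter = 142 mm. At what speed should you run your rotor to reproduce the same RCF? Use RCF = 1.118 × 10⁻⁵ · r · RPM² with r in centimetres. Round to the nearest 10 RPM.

36860 RPM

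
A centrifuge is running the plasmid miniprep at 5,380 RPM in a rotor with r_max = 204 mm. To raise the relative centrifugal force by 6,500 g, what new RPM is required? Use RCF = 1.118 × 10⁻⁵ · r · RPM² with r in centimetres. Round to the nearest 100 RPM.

r = 204 mm = 20.4 cm
Current RCF = 1.118 × 10⁻⁵ × 20.4 × (5380)² = 1.118 × 10⁻⁵ × 20.4 × 28,944,400 ≈ 6,601.4 × g
Target RCF = 6,601.4 + 6,500 = 13,101.4 × g
N² = 13,101.4 / (22.8072 × 10⁻⁵) = 57,444,140
N ≈ √57,444,140 ≈ 7,579.2

≈ 7600 RPM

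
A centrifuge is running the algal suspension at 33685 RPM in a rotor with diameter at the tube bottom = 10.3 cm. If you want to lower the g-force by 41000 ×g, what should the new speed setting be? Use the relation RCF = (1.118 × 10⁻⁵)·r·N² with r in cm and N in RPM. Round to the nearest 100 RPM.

r = 10.3 / 2 = 5.15 cm
Current RCF = 1.118 × 10⁻⁵ × 5.15 × (33685)² = 1.118 × 10⁻⁵ × 5.15 × 1,134,679,225 ≈ 65,331.4 × g
Target RCF = 65,331.4 − 41,000 = 24,331.4 × g
N² = 24,331.4 / (5.7577 × 10⁻⁵) = 422,588,881
N ≈ √422,588,881 ≈ 20,557.0

N₂ ≈ 20600 RPM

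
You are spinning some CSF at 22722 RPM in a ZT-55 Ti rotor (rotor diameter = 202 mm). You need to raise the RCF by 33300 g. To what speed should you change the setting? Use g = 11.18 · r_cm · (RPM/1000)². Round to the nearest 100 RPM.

28500 RPM

r = 202 mm / 2 = 101 mm = 10.1 cm
Current RCF = 11.18 × 10.1 × (22.722)² = 11.18 × 10.1 × 516.289284 ≈ 58,298.4 × g
Target RCF = 58,298.4 + 33,300 = 91,598.4 × g
(N/1000)² = 91,598.4 / 112.918 = 811.194
N = 1000 × √811.194 ≈ 28,481.5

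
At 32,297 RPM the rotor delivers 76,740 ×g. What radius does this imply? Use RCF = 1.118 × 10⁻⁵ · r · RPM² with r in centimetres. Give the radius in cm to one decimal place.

≈ 6.6 cm

RCF = 1.118 × 10⁻⁵ × r × N²
76740 = 1.118 × 10⁻⁵ × r × (32297)²
r = 76740 / (1.118 × 10⁻⁵ × 1,043,096,209) = 76740 / 11661.82 ≈ 6.580 cm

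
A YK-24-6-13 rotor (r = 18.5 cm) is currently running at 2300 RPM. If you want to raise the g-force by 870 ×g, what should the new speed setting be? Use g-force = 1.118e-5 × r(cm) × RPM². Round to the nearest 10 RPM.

Current RCF = 1.118 × 10⁻⁵ × 18.5 × (2300)² = 1.118 × 10⁻⁵ × 18.5 × 5,290,000 ≈ 1,094.1 × g
Target RCF = 1,094.1 + 870 = 1,964.1 × g
N² = 1,964.1 / (20.683 × 10⁻⁵) = 9,496,205
N ≈ √9,496,205 ≈ 3,081.6

≈ 3080 RPM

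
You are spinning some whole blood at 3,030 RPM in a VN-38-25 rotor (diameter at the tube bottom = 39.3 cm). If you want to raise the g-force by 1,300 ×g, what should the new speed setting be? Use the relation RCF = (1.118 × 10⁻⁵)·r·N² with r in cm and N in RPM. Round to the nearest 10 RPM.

N₂ ≈ 3890 RPM

r = 39.3 / 2 = 19.65 cm
Current RCF = 1.118 × 10⁻⁵ × 19.65 × (3030)² = 1.118 × 10⁻⁵ × 19.65 × 9,180,900 ≈ 2,016.9 × g
Target RCF = 2,016.9 + 1,300 = 3,316.9 × g
N² = 3,316.9 / (21.9687 × 10⁻⁵) = 15,098,299
N ≈ √15,098,299 ≈ 3,885.7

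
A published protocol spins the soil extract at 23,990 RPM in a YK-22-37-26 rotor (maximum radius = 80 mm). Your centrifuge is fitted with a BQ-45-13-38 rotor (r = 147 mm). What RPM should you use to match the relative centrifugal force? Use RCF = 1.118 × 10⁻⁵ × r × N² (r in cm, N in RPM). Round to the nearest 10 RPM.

Original rotor: r = 80 mm = 8.0 cm
RCF = 1.118 × 10⁻⁵ × r × N²
RCF_original = 1.118 × 10⁻⁵ × 8 × (23990)² = 1.118 × 10⁻⁵ × 8 × 575,520,100 ≈ 51,474.5 × g
Your rotor: r = 147 mm = 14.7 cm
51,474.5 = 1.118 × 10⁻⁵ × 14.7 × N²
N² = 51,474.5 / (16.4346 × 10⁻⁵) = 313,208,110
N ≈ √313,208,110 ≈ 17,697.7

≈ 17700 RPM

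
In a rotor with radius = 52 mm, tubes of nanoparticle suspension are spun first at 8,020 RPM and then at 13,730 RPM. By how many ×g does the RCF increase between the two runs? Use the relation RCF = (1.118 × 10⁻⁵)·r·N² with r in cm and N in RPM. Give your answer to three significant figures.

≈ 7220 ×g

r = 52 mm = 5.2 cm
RCF₁ = 1.118 × 10⁻⁵ × 5.2 × (8020)² = 1.118 × 10⁻⁵ × 5.2 × 64,320,400 ≈ 3,739.3 × g
RCF₂ = 1.118 × 10⁻⁵ × 5.2 × (13730)² = 1.118 × 10⁻⁵ × 5.2 × 188,512,900 ≈ 10,959.4 × g
Increase = 10,959.4 − 3,739.3 = 7,220.1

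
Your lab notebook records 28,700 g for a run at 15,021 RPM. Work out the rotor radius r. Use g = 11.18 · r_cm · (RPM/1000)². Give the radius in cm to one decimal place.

r ≈ 11.4 cm

28700 = 11.18 × r × (15.021)²
r = 28700 / (11.18 × 225.630441) = 28700 / 2522.548 ≈ 11.377 cm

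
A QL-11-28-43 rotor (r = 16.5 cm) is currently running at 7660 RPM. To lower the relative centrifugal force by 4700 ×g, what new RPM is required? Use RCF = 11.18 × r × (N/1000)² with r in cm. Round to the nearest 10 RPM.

5760 RPM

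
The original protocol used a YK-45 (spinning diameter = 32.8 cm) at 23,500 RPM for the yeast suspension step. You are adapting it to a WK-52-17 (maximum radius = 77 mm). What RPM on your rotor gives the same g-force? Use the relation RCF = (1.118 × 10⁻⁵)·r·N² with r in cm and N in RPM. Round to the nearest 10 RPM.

Original rotor: r = 32.8 / 2 = 16.4 cm
RCF_original = 1.118 × 10⁻⁵ × 16.4 × (23500)² = 1.118 × 10⁻⁵ × 16.4 × 552,250,000 ≈ 101,256.1 × g
Your rotor: r = 77 mm = 7.7 cm
101,256.1 = 1.118 × 10⁻⁵ × 7.7 × N²
N² = 101,256.1 / (8.6086 × 10⁻⁵) = 1,176,220,291
N ≈ √1,176,220,291 ≈ 34,296.1

34300 RPM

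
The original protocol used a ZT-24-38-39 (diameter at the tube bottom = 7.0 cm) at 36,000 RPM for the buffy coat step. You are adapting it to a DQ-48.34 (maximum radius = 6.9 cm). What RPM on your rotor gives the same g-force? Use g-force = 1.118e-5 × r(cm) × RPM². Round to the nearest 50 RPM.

Original rotor: r = 7.0 / 2 = 3.5 cm
RCF = 1.118 × 10⁻⁵ × r × N²
RCF_original = 1.118 × 10⁻⁵ × 3.5 × (36000)² = 1.118 × 10⁻⁵ × 3.5 × 1,296,000,000 ≈ 50,712.5 × g
50,712.5 = 1.118 × 10⁻⁵ × 6.9 × N²
N² = 50,712.5 / (7.7142 × 10⁻⁵) = 657,391,564
N ≈ √657,391,564 ≈ 25,639.6

≈ 25650 RPM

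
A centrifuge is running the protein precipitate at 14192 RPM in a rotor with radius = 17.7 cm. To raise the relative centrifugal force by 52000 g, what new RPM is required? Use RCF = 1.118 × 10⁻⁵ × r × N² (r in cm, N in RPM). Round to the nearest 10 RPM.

Current RCF = 1.118 × 10⁻⁵ × 17.7 × (14192)² = 1.118 × 10⁻⁵ × 17.7 × 201,412,864 ≈ 39,856.8 × g
Target RCF = 39,856.8 + 52,000 = 91,856.8 × g
N² = 91,856.8 / (19.7886 × 10⁻⁵) = 464,190,494
N ≈ √464,190,494 ≈ 21,545.1

N₂ ≈ 21550 RPM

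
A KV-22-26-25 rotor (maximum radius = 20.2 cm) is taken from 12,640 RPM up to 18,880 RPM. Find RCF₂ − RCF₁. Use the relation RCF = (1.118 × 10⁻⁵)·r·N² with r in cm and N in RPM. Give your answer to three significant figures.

44400 ×g

RCF₁ = 1.118 × 10⁻⁵ × 20.2 × (12640)² = 1.118 × 10⁻⁵ × 20.2 × 159,769,600 ≈ 36,081.7 × g
RCF₂ = 1.118 × 10⁻⁵ × 20.2 × (18880)² = 1.118 × 10⁻⁵ × 20.2 × 356,454,400 ≈ 80,500.2 × g
Increase = 80,500.2 − 36,081.7 = 44,418.5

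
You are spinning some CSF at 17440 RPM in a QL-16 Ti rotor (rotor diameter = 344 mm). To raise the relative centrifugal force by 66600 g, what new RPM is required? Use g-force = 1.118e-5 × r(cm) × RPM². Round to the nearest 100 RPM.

N₂ ≈ 25500 RPM

r = 344 mm / 2 = 172 mm = 17.2 cm
Current RCF = 1.118 × 10⁻⁵ × 17.2 × (17440)² = 1.118 × 10⁻⁵ × 17.2 × 304,153,600 ≈ 58,487.5 × g
Target RCF = 58,487.5 + 66,600 = 125,087.5 × g
N² = 125,087.5 / (19.2296 × 10⁻⁵) = 650,494,550
N ≈ √650,494,550 ≈ 25,504.8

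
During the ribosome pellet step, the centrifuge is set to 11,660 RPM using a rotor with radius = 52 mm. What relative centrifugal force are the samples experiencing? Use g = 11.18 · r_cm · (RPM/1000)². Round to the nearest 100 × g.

RCF ≈ 7900 ×g

r = 52 mm = 5.2 cm
RCF = 11.18 × r × (N/1000)²
RCF = 11.18 × 5.2 × (11.66)² = 11.18 × 5.2 × 135.9556 ≈ 7,903.9 × g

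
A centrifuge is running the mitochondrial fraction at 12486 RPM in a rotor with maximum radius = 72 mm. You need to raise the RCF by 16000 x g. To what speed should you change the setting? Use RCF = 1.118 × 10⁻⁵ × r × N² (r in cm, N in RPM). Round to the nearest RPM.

r = 72 mm = 7.2 cm
Current RCF = 1.118 × 10⁻⁵ × 7.2 × (12486)² = 1.118 × 10⁻⁵ × 7.2 × 155,900,196 ≈ 12,549.3 × g
Target RCF = 12,549.3 + 16,000 = 28,549.3 × g
N² = 28,549.3 / (8.0496 × 10⁻⁵) = 354,667,313
N ≈ √354,667,313 ≈ 18,832.6

N₂ ≈ 18833 RPM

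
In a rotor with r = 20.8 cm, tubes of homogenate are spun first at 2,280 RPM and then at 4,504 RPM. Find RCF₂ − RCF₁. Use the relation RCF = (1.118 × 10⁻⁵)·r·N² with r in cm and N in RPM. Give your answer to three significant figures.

≈ 3510 x g

RCF₁ = 1.118 × 10⁻⁵ × 20.8 × (2280)² = 1.118 × 10⁻⁵ × 20.8 × 5,198,400 ≈ 1,208.9 × g
RCF₂ = 1.118 × 10⁻⁵ × 20.8 × (4504)² = 1.118 × 10⁻⁵ × 20.8 × 20,286,016 ≈ 4,717.4 × g
Increase = 4,717.4 − 1,208.9 = 3,508.5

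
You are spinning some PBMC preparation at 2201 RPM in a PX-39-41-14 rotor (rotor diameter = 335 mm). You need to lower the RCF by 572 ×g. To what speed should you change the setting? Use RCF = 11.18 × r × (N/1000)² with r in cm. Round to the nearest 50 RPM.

N₂ ≈ 1350 RPM

r = 335 mm / 2 = 167.5 mm = 16.75 cm
Current RCF = 11.18 × 16.75 × (2.201)² = 11.18 × 16.75 × 4.844401 ≈ 907.2 × g
Target RCF = 907.2 − 572 = 335.2 × g
(N/1000)² = 335.2 / 187.265 = 1.789977
N = 1000 × √1.789977 ≈ 1,337.9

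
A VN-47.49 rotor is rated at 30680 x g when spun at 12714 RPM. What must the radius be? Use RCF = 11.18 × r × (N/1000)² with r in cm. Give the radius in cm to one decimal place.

r ≈ 17.0 cm

RCF = 11.18 × r × (N/1000)²
30680 = 11.18 × r × (12.714)²
r = 30680 / (11.18 × 161.645796) = 30680 / 1807.2 ≈ 16.977 cm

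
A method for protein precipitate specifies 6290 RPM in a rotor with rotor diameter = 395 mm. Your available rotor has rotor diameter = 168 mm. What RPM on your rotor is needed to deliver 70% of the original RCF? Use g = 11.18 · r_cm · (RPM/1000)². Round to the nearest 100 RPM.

8100 RPM

Original rotor: r = 395 mm / 2 = 197.5 mm = 19.75 cm
RCF = 11.18 × r × (N/1000)²
RCF_original = 11.18 × 19.75 × (6.29)² = 11.18 × 19.75 × 39.5641 ≈ 8,736 × g
Target RCF = 0.7 × 8,736 ≈ 6,115.2 × g
Your rotor: r = 168 mm / 2 = 84 mm = 8.4 cm
6,115.2 = 11.18 × 8.4 × (N/1000)²
(N/1000)² = 6,115.2 / 93.912 = 65.11628
N = 1000 × √65.11628 ≈ 8,069.5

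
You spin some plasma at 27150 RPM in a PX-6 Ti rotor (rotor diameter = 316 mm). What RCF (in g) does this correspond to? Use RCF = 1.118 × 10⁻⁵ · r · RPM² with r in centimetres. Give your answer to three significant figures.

r = 316 mm / 2 = 158 mm = 15.8 cm
RCF = 1.118 × 10⁻⁵ × r × N²
RCF = 1.118 × 10⁻⁵ × 15.8 × (27150)² = 1.118 × 10⁻⁵ × 15.8 × 737,122,500 ≈ 130,208.3 × g

130000 g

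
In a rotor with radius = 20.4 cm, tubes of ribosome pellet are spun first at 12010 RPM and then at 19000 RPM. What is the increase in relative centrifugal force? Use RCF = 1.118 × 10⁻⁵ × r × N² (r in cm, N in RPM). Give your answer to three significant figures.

49400 g

RCF₁ = 1.118 × 10⁻⁵ × 20.4 × (12010)² = 1.118 × 10⁻⁵ × 20.4 × 144,240,100 ≈ 32,897.1 × g
RCF₂ = 1.118 × 10⁻⁵ × 20.4 × (19000)² = 1.118 × 10⁻⁵ × 20.4 × 361,000,000 ≈ 82,334 × g
Increase = 82,334 − 32,897.1 = 49,436.9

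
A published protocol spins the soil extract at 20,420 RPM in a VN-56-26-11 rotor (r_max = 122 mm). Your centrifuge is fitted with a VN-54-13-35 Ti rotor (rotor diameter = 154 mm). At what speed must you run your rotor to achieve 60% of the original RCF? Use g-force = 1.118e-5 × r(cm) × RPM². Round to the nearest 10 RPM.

19910 RPM

Original rotor: r = 122 mm = 12.2 cm
RCF = 1.118 × 10⁻⁵ × r × N²
RCF_original = 1.118 × 10⁻⁵ × 12.2 × (20420)² = 1.118 × 10⁻⁵ × 12.2 × 416,976,400 ≈ 56,873.9 × g
Target RCF = 0.6 × 56,873.9 ≈ 34,124.3 × g
Your rotor: r = 154 mm / 2 = 77 mm = 7.7 cm
34,124.3 = 1.118 × 10⁻⁵ × 7.7 × N²
N² = 34,124.3 / (8.6086 × 10⁻⁵) = 396,397,788
N ≈ √396,397,788 ≈ 19,909.7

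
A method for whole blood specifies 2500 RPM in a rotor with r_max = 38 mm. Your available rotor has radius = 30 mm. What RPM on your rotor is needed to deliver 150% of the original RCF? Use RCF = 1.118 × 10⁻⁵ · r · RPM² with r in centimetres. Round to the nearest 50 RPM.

≈ 3450 RPM

Original rotor: r = 38 mm = 3.8 cm
RCF = 1.118 × 10⁻⁵ × r × N²
RCF_original = 1.118 × 10⁻⁵ × 3.8 × (2500)² = 1.118 × 10⁻⁵ × 3.8 × 6,250,000 ≈ 265.5 × g
Target RCF = 1.5 × 265.5 ≈ 398.2 × g
Your rotor: r = 30 mm = 3.0 cm
398.2 = 1.118 × 10⁻⁵ × 3 × N²
N² = 398.2 / (3.354 × 10⁻⁵) = 11,872,391
N ≈ √11,872,391 ≈ 3,445.6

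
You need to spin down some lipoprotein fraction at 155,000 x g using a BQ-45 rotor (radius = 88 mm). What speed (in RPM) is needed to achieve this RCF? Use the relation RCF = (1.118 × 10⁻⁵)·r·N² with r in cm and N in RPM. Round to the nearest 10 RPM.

N ≈ 39690 RPM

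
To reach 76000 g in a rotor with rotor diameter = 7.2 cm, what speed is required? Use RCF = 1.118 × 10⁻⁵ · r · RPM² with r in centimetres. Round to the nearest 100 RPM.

N ≈ 43500 RPM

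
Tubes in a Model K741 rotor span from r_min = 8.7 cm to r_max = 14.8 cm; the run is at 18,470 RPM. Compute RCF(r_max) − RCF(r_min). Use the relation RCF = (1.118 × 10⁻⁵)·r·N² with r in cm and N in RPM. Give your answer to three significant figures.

RCF_max = 1.118 × 10⁻⁵ × 14.8 × (18470)² = 1.118 × 10⁻⁵ × 14.8 × 341,140,900 ≈ 56,446.5 × g
RCF_min = 1.118 × 10⁻⁵ × 8.7 × (18470)² = 1.118 × 10⁻⁵ × 8.7 × 341,140,900 ≈ 33,181.4 × g
ΔRCF = 56,446.5 − 33,181.4 = 23,265.1

23300 g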